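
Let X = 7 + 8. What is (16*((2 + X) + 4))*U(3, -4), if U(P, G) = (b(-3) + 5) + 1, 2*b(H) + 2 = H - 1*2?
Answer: 840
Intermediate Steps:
b(H) = -2 + H/2 (b(H) = -1 + (H - 1*2)/2 = -1 + (H - 2)/2 = -1 + (-2 + H)/2 = -1 + (-1 + H/2) = -2 + H/2)
U(P, G) = 5/2 (U(P, G) = ((-2 + (1/2)*(-3)) + 5) + 1 = ((-2 - 3/2) + 5) + 1 = (-7/2 + 5) + 1 = 3/2 + 1 = 5/2)
X = 15
(16*((2 + X) + 4))*U(3, -4) = (16*((2 + 15) + 4))*(5/2) = (16*(17 + 4))*(5/2) = (16*21)*(5/2) = 336*(5/2) = 840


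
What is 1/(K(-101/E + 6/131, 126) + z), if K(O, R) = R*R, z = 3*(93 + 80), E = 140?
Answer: 1/16395 ≈ 6.0994e-5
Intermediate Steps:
z = 519 (z = 3*173 = 519)
K(O, R) = R²
1/(K(-101/E + 6/131, 126) + z) = 1/(126² + 519) = 1/(15876 + 519) = 1/16395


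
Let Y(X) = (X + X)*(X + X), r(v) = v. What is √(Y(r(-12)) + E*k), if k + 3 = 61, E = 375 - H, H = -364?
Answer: √43438 ≈ 208.42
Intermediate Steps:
E = 739 (E = 375 - 1*(-364) = 375 + 364 = 739)
k = 58 (k = -3 + 61 = 58)
Y(X) = 4*X² (Y(X) = (2*X)*(2*X) = 4*X²)
√(Y(r(-12)) + E*k) = √(4*(-12)² + 739*58) = √(4*144 + 42862) = √(576 + 42862) = √43438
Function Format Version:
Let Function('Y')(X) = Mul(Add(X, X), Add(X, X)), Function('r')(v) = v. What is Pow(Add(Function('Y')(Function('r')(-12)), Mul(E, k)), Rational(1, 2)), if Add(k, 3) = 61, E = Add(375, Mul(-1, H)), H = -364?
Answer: Pow(43438, Rational(1, 2)) ≈ 208.42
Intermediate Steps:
E = 739 (E = Add(375, Mul(-1, -364)) = Add(375, 364) = 739)
k = 58 (k = Add(-3, 61) = 58)
Function('Y')(X) = Mul(4, Pow(X, 2)) (Function('Y')(X) = Mul(Mul(2, X), Mul(2, X)) = Mul(4, Pow(X, 2)))
Pow(Add(Function('Y')(Function('r')(-12)), Mul(E, k)), Rational(1, 2)) = Pow(Add(Mul(4, Pow(-12, 2)), Mul(739, 58)), Rational(1, 2)) = Pow(Add(Mul(4, 144), 42862), Rational(1, 2)) = Pow(Add(576, 42862), Rational(1, 2)) = Pow(43438, Rational(1, 2))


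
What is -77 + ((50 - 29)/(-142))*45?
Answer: -11879/142 ≈ -83.655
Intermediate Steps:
-77 + ((50 - 29)/(-142))*45 = -77 + (21*(-1/142))*45 = -77 - 21/142*45 = -77 - 945/142 = -11879/142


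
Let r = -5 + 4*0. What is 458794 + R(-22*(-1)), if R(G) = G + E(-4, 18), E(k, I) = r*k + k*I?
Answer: 458764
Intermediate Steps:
r = -5 (r = -5 + 0 = -5)
E(k, I) = -5*k + I*k (E(k, I) = -5*k + k*I = -5*k + I*k)
R(G) = -52 + G (R(G) = G - 4*(-5 + 18) = G - 4*13 = G - 52 = -52 + G)
458794 + R(-22*(-1)) = 458794 + (-52 - 22*(-1)) = 458794 + (-52 + 22) = 458794 - 30 = 458764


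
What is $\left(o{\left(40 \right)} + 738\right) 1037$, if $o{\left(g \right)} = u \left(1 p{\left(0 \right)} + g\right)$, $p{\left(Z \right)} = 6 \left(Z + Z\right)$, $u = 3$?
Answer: $889746$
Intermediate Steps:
$p{\left(Z \right)} = 12 Z$ ($p{\left(Z \right)} = 6 \cdot 2 Z = 12 Z$)
$o{\left(g \right)} = 3 g$ ($o{\left(g \right)} = 3 \left(1 \cdot 12 \cdot 0 + g\right) = 3 \left(1 \cdot 0 + g\right) = 3 \left(0 + g\right) = 3 g$)
$\left(o{\left(40 \right)} + 738\right) 1037 = \left(3 \cdot 40 + 738\right) 1037 = \left(120 + 738\right) 1037 = 858 \cdot 1037 = 889746$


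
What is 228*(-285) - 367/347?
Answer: -22548427/347 ≈ -64981.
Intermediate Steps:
228*(-285) - 367/347 = -64980 - 367*1/347 = -64980 - 367/347 = -22548427/347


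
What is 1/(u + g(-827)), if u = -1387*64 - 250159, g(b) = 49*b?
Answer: -1/379450 ≈ -2.6354e-6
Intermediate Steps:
u = -338927 (u = -88768 - 250159 = -338927)
1/(u + g(-827)) = 1/(-338927 + 49*(-827)) = 1/(-338927 - 40523) = 1/(-379450) = -1/379450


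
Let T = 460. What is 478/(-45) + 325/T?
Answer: -41051/4140 ≈ -9.9157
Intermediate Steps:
478/(-45) + 325/T = 478/(-45) + 325/460 = 478*(-1/45) + 325*(1/460) = -478/45 + 65/92 = -41051/4140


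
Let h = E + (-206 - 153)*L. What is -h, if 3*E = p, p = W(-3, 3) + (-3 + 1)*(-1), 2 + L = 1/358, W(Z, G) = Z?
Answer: -769697/1074 ≈ -716.66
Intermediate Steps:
L = -715/358 (L = -2 + 1/358 = -715/358 ≈ -1.9972)
p = -1 (p = -3 + (-3 + 1)*(-1) = -3 - 2*(-1) = -3 + 2 = -1)
E = -⅓ (E = (⅓)*(-1) = -⅓ ≈ -0.33333)
h = 769697/1074 (h = -⅓ + (-206 - 153)*(-715/358) = -⅓ - 359*(-715/358) = -⅓ + 256685/358 = 769697/1074 ≈ 716.66)
-h = -1*769697/1074 = -769697/1074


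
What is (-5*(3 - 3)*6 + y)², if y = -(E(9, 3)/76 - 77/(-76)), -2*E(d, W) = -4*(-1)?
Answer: 5625/5776 ≈ 0.97386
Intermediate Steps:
E(d, W) = -2 (E(d, W) = -(-2)*(-1) = -½*4 = -2)
y = -75/76 (y = -(-2/76 - 77/(-76)) = -(-2*1/76 - 77*(-1/76)) = -(-1/38 + 77/76) = -1*75/76 = -75/76 ≈ -0.98684)
(-5*(3 - 3)*6 + y)² = (-5*(3 - 3)*6 - 75/76)² = (-5*0*6 - 75/76)² = (0*6 - 75/76)² = (0 - 75/76)² = (-75/76)² = 5625/5776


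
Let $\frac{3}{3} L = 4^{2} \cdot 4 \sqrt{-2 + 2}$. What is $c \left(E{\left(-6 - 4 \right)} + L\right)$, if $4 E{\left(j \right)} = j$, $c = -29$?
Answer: $\frac{145}{2} \approx 72.5$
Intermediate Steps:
$E{\left(j \right)} = \frac{j}{4}$
$L = 0$ ($L = 4^{2} \cdot 4 \sqrt{-2 + 2} = 16 \cdot 4 \sqrt{0} = 64 \cdot 0 = 0$)
$c \left(E{\left(-6 - 4 \right)} + L\right) = - 29 \left(\frac{-6 - 4}{4} + 0\right) = - 29 \left(\frac{1}{4} \left(-10\right) + 0\right) = - 29 \left(- \frac{5}{2} + 0\right) = \left(-29\right) \left(- \frac{5}{2}\right) = \frac{145}{2}$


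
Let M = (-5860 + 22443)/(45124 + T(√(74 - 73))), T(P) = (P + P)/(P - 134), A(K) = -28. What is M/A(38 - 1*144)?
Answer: -315077/24005960 ≈ -0.013125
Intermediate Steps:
T(P) = 2*P/(-134 + P) (T(P) = (2*P)/(-134 + P) = 2*P/(-134 + P))
M = 2205539/6001490 (M = (-5860 + 22443)/(45124 + 2*√(74 - 73)/(-134 + √(74 - 73))) = 16583/(45124 + 2*√1/(-134 + √1)) = 16583/(45124 + 2*1/(-134 + 1)) = 16583/(45124 + 2*1/(-133)) = 16583/(45124 + 2*1*(-1/133)) = 16583/(45124 - 2/133) = 16583/(6001490/133) = 16583*(133/6001490) = 2205539/6001490 ≈ 0.36750)
M/A(38 - 1*144) = (2205539/6001490)/(-28) = (2205539/6001490)*(-1/28) = -315077/24005960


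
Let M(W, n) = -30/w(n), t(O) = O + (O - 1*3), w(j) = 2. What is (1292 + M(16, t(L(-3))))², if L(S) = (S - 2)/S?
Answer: 1630729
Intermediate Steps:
L(S) = (-2 + S)/S
t(O) = -3 + 2*O (t(O) = O + (O - 3) = O + (-3 + O) = -3 + 2*O)
M(W, n) = -15 (M(W, n) = -30/2 = -30*½ = -15)
(1292 + M(16, t(L(-3))))² = (1292 - 15)² = 1277² = 1630729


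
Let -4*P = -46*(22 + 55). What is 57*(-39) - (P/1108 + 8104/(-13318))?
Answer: -32806166569/14756344 ≈ -2223.2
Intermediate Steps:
P = 1771/2 (P = -(-23)*(22 + 55)/2 = -(-23)*77/2 = -1/4*(-3542) = 1771/2 ≈ 885.50)
57*(-39) - (P/1108 + 8104/(-13318)) = 57*(-39) - ((1771/2)/1108 + 8104/(-13318)) = -2223 - ((1771/2)*(1/1108) + 8104*(-1/13318)) = -2223 - (1771/2216 - 4052/6659) = -2223 - 1*2813857/14756344 = -2223 - 2813857/14756344 = -32806166569/14756344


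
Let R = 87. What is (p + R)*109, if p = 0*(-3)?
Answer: 9483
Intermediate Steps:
p = 0
(p + R)*109 = (0 + 87)*109 = 87*109 = 9483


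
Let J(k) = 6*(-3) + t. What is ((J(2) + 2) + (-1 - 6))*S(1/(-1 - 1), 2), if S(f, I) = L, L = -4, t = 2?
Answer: 84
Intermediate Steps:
S(f, I) = -4
J(k) = -16 (J(k) = 6*(-3) + 2 = -18 + 2 = -16)
((J(2) + 2) + (-1 - 6))*S(1/(-1 - 1), 2) = ((-16 + 2) + (-1 - 6))*(-4) = (-14 - 7)*(-4) = -21*(-4) = 84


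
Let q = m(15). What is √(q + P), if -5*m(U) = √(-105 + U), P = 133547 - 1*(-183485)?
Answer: √(7925800 - 15*I*√10)/5 ≈ 563.06 - 0.0016849*I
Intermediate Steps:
P = 317032 (P = 133547 + 183485 = 317032)
m(U) = -√(-105 + U)/5
q = -3*I*√10/5 (q = -√(-105 + 15)/5 = -3*I*√10/5 ≈ -1.8974*I)
√(q + P) = √(-3*I*√10/5 + 317032) = √(317032 - 3*I*√10/5)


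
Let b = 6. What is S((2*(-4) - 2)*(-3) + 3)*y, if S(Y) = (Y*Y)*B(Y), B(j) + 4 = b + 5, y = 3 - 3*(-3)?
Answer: 91476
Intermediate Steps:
y = 12 (y = 3 + 9 = 12)
B(j) = 7 (B(j) = -4 + (6 + 5) = -4 + 11 = 7)
S(Y) = 7*Y**2 (S(Y) = (Y*Y)*7 = Y**2*7 = 7*Y**2)
S((2*(-4) - 2)*(-3) + 3)*y = (7*((2*(-4) - 2)*(-3) + 3)**2)*12 = (7*((-8 - 2)*(-3) + 3)**2)*12 = (7*(-10*(-3) + 3)**2)*12 = (7*(30 + 3)**2)*12 = (7*33**2)*12 = (7*1089)*12 = 7623*12 = 91476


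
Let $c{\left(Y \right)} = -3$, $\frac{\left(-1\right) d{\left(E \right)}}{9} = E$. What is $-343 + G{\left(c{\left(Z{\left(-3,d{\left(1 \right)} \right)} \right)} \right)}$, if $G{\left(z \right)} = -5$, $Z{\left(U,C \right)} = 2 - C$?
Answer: $-348$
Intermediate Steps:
$d{\left(E \right)} = - 9 E$
$-343 + G{\left(c{\left(Z{\left(-3,d{\left(1 \right)} \right)} \right)} \right)} = -343 - 5 = -348$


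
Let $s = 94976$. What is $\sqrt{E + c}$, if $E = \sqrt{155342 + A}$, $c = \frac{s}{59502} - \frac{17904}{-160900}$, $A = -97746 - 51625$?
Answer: $\frac{\sqrt{97814825311773084 + 57286888276772025 \sqrt{5971}}}{239346795} \approx 8.8871$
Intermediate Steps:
$A = -149371$
$c = \frac{2043370276}{1196733975}$ ($c = \frac{94976}{59502} - \frac{17904}{-160900} = 94976 \cdot \frac{1}{59502} - - \frac{4476}{40225} = \frac{47488}{29751} + \frac{4476}{40225} = \frac{2043370276}{1196733975} \approx 1.7075$)
$E = \sqrt{5971}$ ($E = \sqrt{155342 - 149371} = \sqrt{5971} \approx 77.272$)
$\sqrt{E + c} = \sqrt{\sqrt{5971} + \frac{2043370276}{1196733975}} = \sqrt{\frac{2043370276}{1196733975} + \sqrt{5971}}$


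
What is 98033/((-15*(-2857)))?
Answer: 98033/42855 ≈ 2.2876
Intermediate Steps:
98033/((-15*(-2857))) = 98033/42855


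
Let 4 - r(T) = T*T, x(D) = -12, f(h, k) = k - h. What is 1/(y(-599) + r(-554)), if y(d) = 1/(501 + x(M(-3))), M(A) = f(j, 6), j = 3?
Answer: -489/150079967 ≈ -3.2583e-6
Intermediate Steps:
M(A) = 3 (M(A) = 6 - 1*3 = 6 - 3 = 3)
y(d) = 1/489 (y(d) = 1/(501 - 12) = 1/489)
r(T) = 4 - T² (r(T) = 4 - T*T = 4 - T²)
1/(y(-599) + r(-554)) = 1/(1/489 + (4 - 1*(-554)²)) = 1/(1/489 + (4 - 1*306916)) = 1/(1/489 + (4 - 306916)) = 1/(1/489 - 306912) = 1/(-150079967/489) = -489/150079967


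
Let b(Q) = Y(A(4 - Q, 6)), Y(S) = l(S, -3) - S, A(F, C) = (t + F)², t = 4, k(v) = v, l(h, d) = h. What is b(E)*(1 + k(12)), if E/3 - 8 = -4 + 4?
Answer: 0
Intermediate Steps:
E = 24 (E = 24 + 3*(-4 + 4) = 24 + 3*0 = 24 + 0 = 24)
A(F, C) = (4 + F)²
Y(S) = 0 (Y(S) = S - S = 0)
b(Q) = 0
b(E)*(1 + k(12)) = 0*(1 + 12) = 0*13 = 0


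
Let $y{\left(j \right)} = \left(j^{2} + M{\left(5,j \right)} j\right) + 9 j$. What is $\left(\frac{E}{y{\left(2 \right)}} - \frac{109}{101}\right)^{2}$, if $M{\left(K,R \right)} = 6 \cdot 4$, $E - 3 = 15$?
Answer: $\frac{8444836}{12496225} \approx 0.67579$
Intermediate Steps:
$E = 18$ ($E = 3 + 15 = 18$)
$M{\left(K,R \right)} = 24$
$y{\left(j \right)} = j^{2} + 33 j$ ($y{\left(j \right)} = \left(j^{2} + 24 j\right) + 9 j = j^{2} + 33 j$)
$\left(\frac{E}{y{\left(2 \right)}} - \frac{109}{101}\right)^{2} = \left(\frac{18}{2 \left(33 + 2\right)} - \frac{109}{101}\right)^{2} = \left(\frac{18}{2 \cdot 35} - \frac{109}{101}\right)^{2} = \left(\frac{18}{70} - \frac{109}{101}\right)^{2} = \left(18 \cdot \frac{1}{70} - \frac{109}{101}\right)^{2} = \left(\frac{9}{35} - \frac{109}{101}\right)^{2} = \left(- \frac{2906}{3535}\right)^{2} = \frac{8444836}{12496225}$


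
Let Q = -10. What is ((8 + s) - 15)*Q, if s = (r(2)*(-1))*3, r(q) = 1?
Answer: 100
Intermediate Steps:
s = -3 (s = (1*(-1))*3 = -1*3 = -3)
((8 + s) - 15)*Q = ((8 - 3) - 15)*(-10) = (5 - 15)*(-10) = -10*(-10) = 100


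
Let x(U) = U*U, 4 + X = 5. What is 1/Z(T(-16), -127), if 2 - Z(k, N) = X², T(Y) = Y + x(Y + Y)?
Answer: 1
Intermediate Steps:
X = 1 (X = -4 + 5 = 1)
x(U) = U²
T(Y) = Y + 4*Y² (T(Y) = Y + (Y + Y)² = Y + (2*Y)² = Y + 4*Y²)
Z(k, N) = 1 (Z(k, N) = 2 - 1*1² = 2 - 1*1 = 2 - 1 = 1)
1/Z(T(-16), -127) = 1/1 = 1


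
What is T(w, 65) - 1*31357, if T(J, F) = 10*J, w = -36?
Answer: -31717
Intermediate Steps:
T(w, 65) - 1*31357 = 10*(-36) - 1*31357 = -360 - 31357 = -31717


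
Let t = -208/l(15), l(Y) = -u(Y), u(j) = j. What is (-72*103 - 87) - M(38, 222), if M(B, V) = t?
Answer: -112753/15 ≈ -7516.9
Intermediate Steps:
l(Y) = -Y
t = 208/15 (t = -208/((-1*15)) = -208/(-15) = -208*(-1/15) = 208/15 ≈ 13.867)
M(B, V) = 208/15
(-72*103 - 87) - M(38, 222) = (-72*103 - 87) - 1*208/15 = (-7416 - 87) - 208/15 = -7503 - 208/15 = -112753/15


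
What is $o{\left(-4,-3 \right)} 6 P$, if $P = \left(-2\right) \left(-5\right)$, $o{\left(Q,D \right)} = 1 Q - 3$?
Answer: $-420$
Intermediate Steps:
$o{\left(Q,D \right)} = -3 + Q$ ($o{\left(Q,D \right)} = Q - 3 = -3 + Q$)
$P = 10$
$o{\left(-4,-3 \right)} 6 P = \left(-3 - 4\right) 6 \cdot 10 = \left(-7\right) 6 \cdot 10 = \left(-42\right) 10 = -420$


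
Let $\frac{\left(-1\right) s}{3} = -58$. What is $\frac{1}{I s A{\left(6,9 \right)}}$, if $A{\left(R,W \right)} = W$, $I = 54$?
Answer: $\frac{1}{84564} \approx 1.1825 \cdot 10^{-5}$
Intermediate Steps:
$s = 174$ ($s = \left(-3\right) \left(-58\right) = 174$)
$\frac{1}{I s A{\left(6,9 \right)}} = \frac{1}{54 \cdot 174 \cdot 9} = \frac{1}{9396 \cdot 9} = \frac{1}{84564}$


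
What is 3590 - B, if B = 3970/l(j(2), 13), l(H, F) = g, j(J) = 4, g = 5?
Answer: 2796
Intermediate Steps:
l(H, F) = 5
B = 794 (B = 3970/5 = 3970*(1/5) = 794)
3590 - B = 3590 - 1*794 = 3590 - 794 = 2796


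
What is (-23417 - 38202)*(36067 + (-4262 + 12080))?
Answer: -2704149815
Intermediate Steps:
(-23417 - 38202)*(36067 + (-4262 + 12080)) = -61619*(36067 + 7818) = -61619*43885 = -2704149815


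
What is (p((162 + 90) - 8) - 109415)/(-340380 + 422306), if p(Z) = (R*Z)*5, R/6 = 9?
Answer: -43535/81926 ≈ -0.53139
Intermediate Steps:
R = 54 (R = 6*9 = 54)
p(Z) = 270*Z (p(Z) = (54*Z)*5 = 270*Z)
(p((162 + 90) - 8) - 109415)/(-340380 + 422306) = (270*((162 + 90) - 8) - 109415)/(-340380 + 422306) = (270*(252 - 8) - 109415)/81926 = (270*244 - 109415)*(1/81926) = (65880 - 109415)*(1/81926) = -43535*1/81926 = -43535/81926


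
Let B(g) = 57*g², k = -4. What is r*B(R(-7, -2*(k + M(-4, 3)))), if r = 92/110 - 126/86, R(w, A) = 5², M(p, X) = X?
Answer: -10594875/473 ≈ -22399.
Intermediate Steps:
R(w, A) = 25
r = -1487/2365 (r = 92*(1/110) - 126*1/86 = 46/55 - 63/43 = -1487/2365 ≈ -0.62875)
r*B(R(-7, -2*(k + M(-4, 3)))) = -84759*25²/2365 = -84759*625/2365 = -1487/2365*35625 = -10594875/473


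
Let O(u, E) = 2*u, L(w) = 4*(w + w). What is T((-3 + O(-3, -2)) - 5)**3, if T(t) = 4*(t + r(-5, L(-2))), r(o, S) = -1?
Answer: -216000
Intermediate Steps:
L(w) = 8*w (L(w) = 4*(2*w) = 8*w)
T(t) = -4 + 4*t (T(t) = 4*(t - 1) = 4*(-1 + t) = -4 + 4*t)
T((-3 + O(-3, -2)) - 5)**3 = (-4 + 4*((-3 + 2*(-3)) - 5))**3 = (-4 + 4*((-3 - 6) - 5))**3 = (-4 + 4*(-9 - 5))**3 = (-4 + 4*(-14))**3 = (-4 - 56)**3 = (-60)**3 = -216000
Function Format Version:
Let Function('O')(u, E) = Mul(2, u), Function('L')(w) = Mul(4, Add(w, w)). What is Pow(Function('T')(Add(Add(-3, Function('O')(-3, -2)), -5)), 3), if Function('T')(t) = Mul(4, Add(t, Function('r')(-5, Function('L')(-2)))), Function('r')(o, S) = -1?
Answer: -216000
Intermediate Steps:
Function('L')(w) = Mul(8, w) (Function('L')(w) = Mul(4, Mul(2, w)) = Mul(8, w))
Function('T')(t) = Add(-4, Mul(4, t)) (Function('T')(t) = Mul(4, Add(t, -1)) = Mul(4, Add(-1, t)) = Add(-4, Mul(4, t)))
Pow(Function('T')(Add(Add(-3, Function('O')(-3, -2)), -5)), 3) = Pow(Add(-4, Mul(4, Add(Add(-3, Mul(2, -3)), -5))), 3) = Pow(Add(-4, Mul(4, Add(Add(-3, -6), -5))), 3) = Pow(Add(-4, Mul(4, Add(-9, -5))), 3) = Pow(Add(-4, Mul(4, -14)), 3) = Pow(Add(-4, -56), 3) = Pow(-60, 3) = -216000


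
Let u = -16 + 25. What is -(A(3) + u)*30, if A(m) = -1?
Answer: -240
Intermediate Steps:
u = 9
-(A(3) + u)*30 = -(-1 + 9)*30 = -8*30 = -1*240 = -240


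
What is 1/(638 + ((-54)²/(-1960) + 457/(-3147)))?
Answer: 1542030/981297047 ≈ 0.0015714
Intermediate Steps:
1/(638 + ((-54)²/(-1960) + 457/(-3147))) = 1/(638 + (2916*(-1/1960) + 457*(-1/3147))) = 1/(638 + (-729/490 - 457/3147)) = 1/(638 - 2518093/1542030) = 1/(981297047/1542030) = 1542030/981297047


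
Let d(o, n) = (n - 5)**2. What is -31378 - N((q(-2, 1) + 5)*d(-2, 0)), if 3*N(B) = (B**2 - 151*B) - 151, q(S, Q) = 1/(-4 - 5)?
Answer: -7327723/243 ≈ -30155.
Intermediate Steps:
q(S, Q) = -1/9 (q(S, Q) = 1/(-9) = -1/9)
d(o, n) = (-5 + n)**2
N(B) = -151/3 - 151*B/3 + B**2/3 (N(B) = ((B**2 - 151*B) - 151)/3 = (-151 + B**2 - 151*B)/3 = -151/3 - 151*B/3 + B**2/3)
-31378 - N((q(-2, 1) + 5)*d(-2, 0)) = -31378 - (-151/3 - 151*(-1/9 + 5)*(-5 + 0)**2/3 + ((-1/9 + 5)*(-5 + 0)**2)**2/3) = -31378 - (-151/3 - 6644*(-5)**2/27 + ((44/9)*(-5)**2)**2/3) = -31378 - (-151/3 - 6644*25/27 + ((44/9)*25)**2/3) = -31378 - (-151/3 - 151/3*1100/9 + (1100/9)**2/3) = -31378 - (-151/3 - 166100/27 + (1/3)*(1210000/81)) = -31378 - (-151/3 - 166100/27 + 1210000/243) = -31378 - 1*(-297131/243) = -31378 + 297131/243 = -7327723/243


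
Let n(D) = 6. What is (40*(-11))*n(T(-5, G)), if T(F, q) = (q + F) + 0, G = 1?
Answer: -2640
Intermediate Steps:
T(F, q) = F + q (T(F, q) = (F + q) + 0 = F + q)
(40*(-11))*n(T(-5, G)) = (40*(-11))*6 = -440*6 = -2640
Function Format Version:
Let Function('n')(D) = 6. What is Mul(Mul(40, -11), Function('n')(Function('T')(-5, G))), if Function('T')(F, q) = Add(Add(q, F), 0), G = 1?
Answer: -2640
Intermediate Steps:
Function('T')(F, q) = Add(F, q) (Function('T')(F, q) = Add(Add(F, q), 0) = Add(F, q))
Mul(Mul(40, -11), Function('n')(Function('T')(-5, G))) = Mul(Mul(40, -11), 6) = Mul(-440, 6) = -2640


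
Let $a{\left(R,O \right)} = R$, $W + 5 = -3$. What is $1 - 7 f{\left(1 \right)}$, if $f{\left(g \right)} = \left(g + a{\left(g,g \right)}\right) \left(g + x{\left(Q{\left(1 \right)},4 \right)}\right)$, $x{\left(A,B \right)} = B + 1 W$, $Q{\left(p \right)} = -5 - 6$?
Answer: $43$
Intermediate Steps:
$W = -8$ ($W = -5 - 3 = -8$)
$Q{\left(p \right)} = -11$ ($Q{\left(p \right)} = -5 - 6 = -11$)
$x{\left(A,B \right)} = -8 + B$ ($x{\left(A,B \right)} = B + 1 \left(-8\right) = B - 8 = -8 + B$)
$f{\left(g \right)} = 2 g \left(-4 + g\right)$ ($f{\left(g \right)} = \left(g + g\right) \left(g + \left(-8 + 4\right)\right) = 2 g \left(g - 4\right) = 2 g \left(-4 + g\right)$)
$1 - 7 f{\left(1 \right)} = 1 - 7 \cdot 2 \cdot 1 \left(-4 + 1\right) = 1 - 7 \cdot 2 \cdot 1 \left(-3\right) = 1 - -42 = 1 + 42 = 43$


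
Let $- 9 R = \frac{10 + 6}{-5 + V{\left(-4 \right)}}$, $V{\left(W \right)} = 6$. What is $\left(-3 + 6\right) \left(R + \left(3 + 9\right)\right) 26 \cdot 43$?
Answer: $\frac{102856}{3} \approx 34285.0$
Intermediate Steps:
$R = - \frac{16}{9}$ ($R = - \frac{\left(10 + 6\right) \frac{1}{-5 + 6}}{9} = - \frac{16 \cdot 1^{-1}}{9} = - \frac{16 \cdot 1}{9} = \left(- \frac{1}{9}\right) 16 = - \frac{16}{9} \approx -1.7778$)
$\left(-3 + 6\right) \left(R + \left(3 + 9\right)\right) 26 \cdot 43 = \left(-3 + 6\right) \left(- \frac{16}{9} + \left(3 + 9\right)\right) 26 \cdot 43 = 3 \left(- \frac{16}{9} + 12\right) 26 \cdot 43 = 3 \cdot \frac{92}{9} \cdot 26 \cdot 43 = \frac{92}{3} \cdot 26 \cdot 43 = \frac{2392}{3} \cdot 43 = \frac{102856}{3}$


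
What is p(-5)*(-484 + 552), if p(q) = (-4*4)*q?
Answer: 5440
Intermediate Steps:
p(q) = -16*q
p(-5)*(-484 + 552) = (-16*(-5))*(-484 + 552) = 80*68 = 5440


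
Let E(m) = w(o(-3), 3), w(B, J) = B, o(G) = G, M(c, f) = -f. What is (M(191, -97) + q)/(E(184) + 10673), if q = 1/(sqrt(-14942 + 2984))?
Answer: 1/110 - I*sqrt(11958)/127591860 ≈ 0.0090909 - 8.5705e-7*I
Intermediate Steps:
q = -I*sqrt(11958)/11958 (q = 1/(sqrt(-11958)) = 1/(I*sqrt(11958)) = -I*sqrt(11958)/11958 ≈ -0.0091447*I)
E(m) = -3
(M(191, -97) + q)/(E(184) + 10673) = (-1*(-97) - I*sqrt(11958)/11958)/(-3 + 10673) = (97 - I*sqrt(11958)/11958)/10670 = (97 - I*sqrt(11958)/11958)*(1/10670) = 1/110 - I*sqrt(11958)/127591860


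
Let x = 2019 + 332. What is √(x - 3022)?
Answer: I*√671 ≈ 25.904*I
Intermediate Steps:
x = 2351
√(x - 3022) = √(2351 - 3022) = √(-671) = I*√671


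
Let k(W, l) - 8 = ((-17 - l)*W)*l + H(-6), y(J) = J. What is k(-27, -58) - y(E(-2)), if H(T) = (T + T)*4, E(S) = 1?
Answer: 64165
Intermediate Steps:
H(T) = 8*T (H(T) = (2*T)*4 = 8*T)
k(W, l) = -40 + W*l*(-17 - l) (k(W, l) = 8 + (((-17 - l)*W)*l + 8*(-6)) = 8 + ((W*(-17 - l))*l - 48) = 8 + (W*l*(-17 - l) - 48) = 8 + (-48 + W*l*(-17 - l)) = -40 + W*l*(-17 - l))
k(-27, -58) - y(E(-2)) = (-40 - 1*(-27)*(-58)² - 17*(-27)*(-58)) - 1*1 = (-40 - 1*(-27)*3364 - 26622) - 1 = (-40 + 90828 - 26622) - 1 = 64166 - 1 = 64165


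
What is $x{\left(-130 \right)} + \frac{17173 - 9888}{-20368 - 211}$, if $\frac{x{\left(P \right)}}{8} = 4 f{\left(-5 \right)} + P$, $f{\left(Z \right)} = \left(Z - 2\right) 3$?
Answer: $- \frac{35238533}{20579} \approx -1712.4$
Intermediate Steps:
$f{\left(Z \right)} = -6 + 3 Z$ ($f{\left(Z \right)} = \left(-2 + Z\right) 3 = -6 + 3 Z$)
$x{\left(P \right)} = -672 + 8 P$ ($x{\left(P \right)} = 8 \left(4 \left(-6 + 3 \left(-5\right)\right) + P\right) = 8 \left(4 \left(-6 - 15\right) + P\right) = 8 \left(4 \left(-21\right) + P\right) = 8 \left(-84 + P\right) = -672 + 8 P$)
$x{\left(-130 \right)} + \frac{17173 - 9888}{-20368 - 211} = \left(-672 + 8 \left(-130\right)\right) + \frac{17173 - 9888}{-20368 - 211} = \left(-672 - 1040\right) + \frac{17173 - 9888}{-20579} = -1712 + 7285 \left(- \frac{1}{20579}\right) = -1712 - \frac{7285}{20579} = - \frac{35238533}{20579}$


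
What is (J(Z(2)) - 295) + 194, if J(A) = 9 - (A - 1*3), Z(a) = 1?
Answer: -90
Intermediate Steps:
J(A) = 12 - A (J(A) = 9 - (A - 3) = 9 - (-3 + A) = 9 + (3 - A) = 12 - A)
(J(Z(2)) - 295) + 194 = ((12 - 1*1) - 295) + 194 = ((12 - 1) - 295) + 194 = (11 - 295) + 194 = -284 + 194 = -90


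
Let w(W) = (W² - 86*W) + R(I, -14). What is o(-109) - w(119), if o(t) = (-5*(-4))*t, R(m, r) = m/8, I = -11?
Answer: -48845/8 ≈ -6105.6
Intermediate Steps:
R(m, r) = m/8 (R(m, r) = m*(⅛) = m/8)
w(W) = -11/8 + W² - 86*W (w(W) = (W² - 86*W) + (⅛)*(-11) = (W² - 86*W) - 11/8 = -11/8 + W² - 86*W)
o(t) = 20*t
o(-109) - w(119) = 20*(-109) - (-11/8 + 119² - 86*119) = -2180 - (-11/8 + 14161 - 10234) = -2180 - 1*31405/8 = -2180 - 31405/8 = -48845/8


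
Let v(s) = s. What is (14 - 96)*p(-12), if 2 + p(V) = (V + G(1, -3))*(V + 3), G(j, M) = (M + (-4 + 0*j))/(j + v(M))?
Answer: -6109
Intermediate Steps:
G(j, M) = (-4 + M)/(M + j) (G(j, M) = (M + (-4 + 0*j))/(j + M) = (M + (-4 + 0))/(M + j) = (M - 4)/(M + j) = (-4 + M)/(M + j))
p(V) = -2 + (3 + V)*(7/2 + V) (p(V) = -2 + (V + (-4 - 3)/(-3 + 1))*(V + 3) = -2 + (V - 7/(-2))*(3 + V) = -2 + (V - ½*(-7))*(3 + V) = -2 + (V + 7/2)*(3 + V) = -2 + (7/2 + V)*(3 + V) = -2 + (3 + V)*(7/2 + V))
(14 - 96)*p(-12) = (14 - 96)*(17/2 + (-12)² + (13/2)*(-12)) = -82*(17/2 + 144 - 78) = -82*149/2 = -6109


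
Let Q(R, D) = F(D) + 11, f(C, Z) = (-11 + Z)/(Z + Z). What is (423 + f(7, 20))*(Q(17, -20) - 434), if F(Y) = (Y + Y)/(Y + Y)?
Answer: -3572019/20 ≈ -1.7860e+5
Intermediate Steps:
F(Y) = 1 (F(Y) = (2*Y)/((2*Y)) = (2*Y)*(1/(2*Y)) = 1)
f(C, Z) = (-11 + Z)/(2*Z) (f(C, Z) = (-11 + Z)/((2*Z)) = (-11 + Z)*(1/(2*Z)) = (-11 + Z)/(2*Z))
Q(R, D) = 12 (Q(R, D) = 1 + 11 = 12)
(423 + f(7, 20))*(Q(17, -20) - 434) = (423 + (½)*(-11 + 20)/20)*(12 - 434) = (423 + (½)*(1/20)*9)*(-422) = (423 + 9/40)*(-422) = (16929/40)*(-422) = -3572019/20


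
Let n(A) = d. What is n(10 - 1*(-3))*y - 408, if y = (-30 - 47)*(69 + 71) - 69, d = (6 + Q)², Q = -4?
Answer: -43804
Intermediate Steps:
d = 4 (d = (6 - 4)² = 2² = 4)
n(A) = 4
y = -10849 (y = -77*140 - 69 = -10780 - 69 = -10849)
n(10 - 1*(-3))*y - 408 = 4*(-10849) - 408 = -43396 - 408 = -43804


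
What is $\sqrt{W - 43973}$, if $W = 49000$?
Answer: $\sqrt{5027} \approx 70.901$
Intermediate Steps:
$\sqrt{W - 43973} = \sqrt{49000 - 43973} = \sqrt{5027}$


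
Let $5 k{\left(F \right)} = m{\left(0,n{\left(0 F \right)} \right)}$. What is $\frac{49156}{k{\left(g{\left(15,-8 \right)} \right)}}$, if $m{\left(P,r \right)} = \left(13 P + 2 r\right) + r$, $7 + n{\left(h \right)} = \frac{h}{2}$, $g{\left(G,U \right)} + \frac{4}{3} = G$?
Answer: $- \frac{245780}{21} \approx -11704.0$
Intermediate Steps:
$g{\left(G,U \right)} = - \frac{4}{3} + G$
$n{\left(h \right)} = -7 + \frac{h}{2}$
$m{\left(P,r \right)} = 3 r + 13 P$ ($m{\left(P,r \right)} = \left(2 r + 13 P\right) + r = 3 r + 13 P$)
$k{\left(F \right)} = - \frac{21}{5}$ ($k{\left(F \right)} = \frac{3 \left(-7 + \frac{0 F}{2}\right) + 13 \cdot 0}{5} = \frac{3 \left(-7 + \frac{1}{2} \cdot 0\right) + 0}{5} = \frac{3 \left(-7 + 0\right) + 0}{5} = \frac{3 \left(-7\right) + 0}{5} = \frac{-21 + 0}{5} = \frac{1}{5} \left(-21\right) = - \frac{21}{5}$)
$\frac{49156}{k{\left(g{\left(15,-8 \right)} \right)}} = \frac{49156}{- \frac{21}{5}} = 49156 \left(- \frac{5}{21}\right) = - \frac{245780}{21}$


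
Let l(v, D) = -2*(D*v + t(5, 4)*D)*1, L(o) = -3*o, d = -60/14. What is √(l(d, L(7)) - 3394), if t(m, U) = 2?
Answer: I*√3490 ≈ 59.076*I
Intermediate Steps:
d = -30/7 (d = -60*1/14 = -30/7 ≈ -4.2857)
l(v, D) = -4*D - 2*D*v (l(v, D) = -2*(D*v + 2*D)*1 = -2*(2*D + D*v)*1 = (-4*D - 2*D*v)*1 = -4*D - 2*D*v)
√(l(d, L(7)) - 3394) = √(-2*(-3*7)*(2 - 30/7) - 3394) = √(-2*(-21)*(-16/7) - 3394) = √(-96 - 3394) = √(-3490) = I*√3490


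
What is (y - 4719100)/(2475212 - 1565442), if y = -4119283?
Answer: -8838383/909770 ≈ -9.7150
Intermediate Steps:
(y - 4719100)/(2475212 - 1565442) = (-4119283 - 4719100)/(2475212 - 1565442) = -8838383/909770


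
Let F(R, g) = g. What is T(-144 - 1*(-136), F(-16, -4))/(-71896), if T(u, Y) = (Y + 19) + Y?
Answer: -1/6536 ≈ -0.00015300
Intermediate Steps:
T(u, Y) = 19 + 2*Y (T(u, Y) = (19 + Y) + Y = 19 + 2*Y)
T(-144 - 1*(-136), F(-16, -4))/(-71896) = (19 + 2*(-4))/(-71896) = (19 - 8)*(-1/71896) = 11*(-1/71896) = -1/6536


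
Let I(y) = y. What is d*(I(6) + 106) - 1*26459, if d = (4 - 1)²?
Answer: -25451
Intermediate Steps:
d = 9 (d = 3² = 9)
d*(I(6) + 106) - 1*26459 = 9*(6 + 106) - 1*26459 = 9*112 - 26459 = 1008 - 26459 = -25451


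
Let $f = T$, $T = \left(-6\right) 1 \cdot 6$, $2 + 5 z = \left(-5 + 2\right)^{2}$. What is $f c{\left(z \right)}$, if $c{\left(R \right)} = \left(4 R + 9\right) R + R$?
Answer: $- \frac{19656}{25} \approx -786.24$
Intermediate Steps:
$z = \frac{7}{5}$ ($z = - \frac{2}{5} + \frac{\left(-5 + 2\right)^{2}}{5} = - \frac{2}{5} + \frac{\left(-3\right)^{2}}{5} = - \frac{2}{5} + \frac{1}{5} \cdot 9 = - \frac{2}{5} + \frac{9}{5} = \frac{7}{5} \approx 1.4$)
$c{\left(R \right)} = R + R \left(9 + 4 R\right)$ ($c{\left(R \right)} = \left(9 + 4 R\right) R + R = R \left(9 + 4 R\right) + R = R + R \left(9 + 4 R\right)$)
$T = -36$ ($T = \left(-6\right) 6 = -36$)
$f = -36$
$f c{\left(z \right)} = - 36 \cdot 2 \cdot \frac{7}{5} \left(5 + 2 \cdot \frac{7}{5}\right) = - 36 \cdot 2 \cdot \frac{7}{5} \left(5 + \frac{14}{5}\right) = - 36 \cdot 2 \cdot \frac{7}{5} \cdot \frac{39}{5} = \left(-36\right) \frac{546}{25} = - \frac{19656}{25}$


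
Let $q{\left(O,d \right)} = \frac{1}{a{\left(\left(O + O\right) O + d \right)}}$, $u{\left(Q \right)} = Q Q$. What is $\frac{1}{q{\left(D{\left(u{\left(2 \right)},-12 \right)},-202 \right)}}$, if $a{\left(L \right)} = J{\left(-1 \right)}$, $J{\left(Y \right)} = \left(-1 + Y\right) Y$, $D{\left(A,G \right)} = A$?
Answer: $2$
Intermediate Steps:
$u{\left(Q \right)} = Q^{2}$
$J{\left(Y \right)} = Y \left(-1 + Y\right)$
$a{\left(L \right)} = 2$ ($a{\left(L \right)} = - (-1 - 1) = \left(-1\right) \left(-2\right) = 2$)
$q{\left(O,d \right)} = \frac{1}{2}$
$\frac{1}{q{\left(D{\left(u{\left(2 \right)},-12 \right)},-202 \right)}} = \frac{1}{\frac{1}{2}} = 2$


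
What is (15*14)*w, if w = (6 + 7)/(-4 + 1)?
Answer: -910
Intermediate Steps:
w = -13/3 (w = 13/(-3) = 13*(-1/3) = -13/3 ≈ -4.3333)
(15*14)*w = (15*14)*(-13/3) = 210*(-13/3) = -910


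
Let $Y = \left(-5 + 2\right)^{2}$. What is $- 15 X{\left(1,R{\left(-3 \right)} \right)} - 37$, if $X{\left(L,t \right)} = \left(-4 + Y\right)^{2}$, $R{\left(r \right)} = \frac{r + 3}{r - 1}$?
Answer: $-412$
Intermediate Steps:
$R{\left(r \right)} = \frac{3 + r}{-1 + r}$
$Y = 9$ ($Y = \left(-3\right)^{2} = 9$)
$X{\left(L,t \right)} = 25$ ($X{\left(L,t \right)} = \left(-4 + 9\right)^{2} = 5^{2} = 25$)
$- 15 X{\left(1,R{\left(-3 \right)} \right)} - 37 = \left(-15\right) 25 - 37 = -375 - 37 = -412$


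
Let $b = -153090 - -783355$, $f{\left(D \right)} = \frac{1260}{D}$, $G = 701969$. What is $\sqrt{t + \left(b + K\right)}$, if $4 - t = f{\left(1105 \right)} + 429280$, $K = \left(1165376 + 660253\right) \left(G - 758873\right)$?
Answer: $\frac{i \sqrt{5073866412509999}}{221} \approx 3.2231 \cdot 10^{5} i$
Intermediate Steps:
$K = -103885592616$ ($K = \left(1165376 + 660253\right) \left(701969 - 758873\right) = 1825629 \left(-56904\right) = -103885592616$)
$t = - \frac{94870248}{221}$ ($t = 4 - \left(\frac{1260}{1105} + 429280\right) = 4 - \left(1260 \cdot \frac{1}{1105} + 429280\right) = 4 - \left(\frac{252}{221} + 429280\right) = 4 - \frac{94871132}{221} = - \frac{94870248}{221} \approx -4.2928 \cdot 10^{5}$)
$b = 630265$ ($b = -153090 + 783355 = 630265$)
$\sqrt{t + \left(b + K\right)} = \sqrt{- \frac{94870248}{221} + \left(630265 - 103885592616\right)} = \sqrt{- \frac{94870248}{221} - 103884962351} = \sqrt{- \frac{22958671549819}{221}} = \frac{i \sqrt{5073866412509999}}{221}$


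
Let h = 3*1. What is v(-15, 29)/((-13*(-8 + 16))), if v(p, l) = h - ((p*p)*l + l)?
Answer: 6551/104 ≈ 62.990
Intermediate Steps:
h = 3
v(p, l) = 3 - l - l*p**2 (v(p, l) = 3 - ((p*p)*l + l) = 3 - (p**2*l + l) = 3 - (l*p**2 + l) = 3 - (l + l*p**2) = 3 + (-l - l*p**2) = 3 - l - l*p**2)
v(-15, 29)/((-13*(-8 + 16))) = (3 - 1*29 - 1*29*(-15)**2)/((-13*(-8 + 16))) = (3 - 29 - 1*29*225)/((-13*8)) = (3 - 29 - 6525)/(-104) = -6551*(-1/104) = 6551/104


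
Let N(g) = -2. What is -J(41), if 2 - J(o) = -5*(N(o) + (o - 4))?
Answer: -177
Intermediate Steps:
J(o) = -28 + 5*o (J(o) = 2 - (-5)*(-2 + (o - 4)) = 2 - (-5)*(-2 + (-4 + o)) = 2 - (-5)*(-6 + o) = 2 - (30 - 5*o) = 2 + (-30 + 5*o) = -28 + 5*o)
-J(41) = -(-28 + 5*41) = -(-28 + 205) = -1*177 = -177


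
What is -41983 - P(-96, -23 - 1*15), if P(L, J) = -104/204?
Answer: -2141107/51 ≈ -41983.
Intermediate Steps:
P(L, J) = -26/51 (P(L, J) = -104*1/204 = -26/51)
-41983 - P(-96, -23 - 1*15) = -41983 - 1*(-26/51) = -41983 + 26/51 = -2141107/51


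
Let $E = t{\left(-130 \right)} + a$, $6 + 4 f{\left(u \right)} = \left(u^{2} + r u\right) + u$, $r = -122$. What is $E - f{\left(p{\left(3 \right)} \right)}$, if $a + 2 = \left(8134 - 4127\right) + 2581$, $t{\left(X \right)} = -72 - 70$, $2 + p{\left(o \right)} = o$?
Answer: $\frac{12951}{2} \approx 6475.5$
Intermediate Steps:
$p{\left(o \right)} = -2 + o$
$t{\left(X \right)} = -142$
$a = 6586$ ($a = -2 + \left(\left(8134 - 4127\right) + 2581\right) = -2 + \left(4007 + 2581\right) = -2 + 6588 = 6586$)
$f{\left(u \right)} = - \frac{3}{2} - \frac{121 u}{4} + \frac{u^{2}}{4}$ ($f{\left(u \right)} = - \frac{3}{2} + \frac{\left(u^{2} - 122 u\right) + u}{4} = - \frac{3}{2} + \frac{u^{2} - 121 u}{4} = - \frac{3}{2} + \left(- \frac{121 u}{4} + \frac{u^{2}}{4}\right) = - \frac{3}{2} - \frac{121 u}{4} + \frac{u^{2}}{4}$)
$E = 6444$ ($E = -142 + 6586 = 6444$)
$E - f{\left(p{\left(3 \right)} \right)} = 6444 - \left(- \frac{3}{2} - \frac{121 \left(-2 + 3\right)}{4} + \frac{\left(-2 + 3\right)^{2}}{4}\right) = 6444 - \left(- \frac{3}{2} - \frac{121}{4} + \frac{1^{2}}{4}\right) = 6444 - \left(- \frac{3}{2} - \frac{121}{4} + \frac{1}{4} \cdot 1\right) = 6444 - \left(- \frac{3}{2} - \frac{121}{4} + \frac{1}{4}\right) = 6444 - - \frac{63}{2} = 6444 + \frac{63}{2} = \frac{12951}{2}$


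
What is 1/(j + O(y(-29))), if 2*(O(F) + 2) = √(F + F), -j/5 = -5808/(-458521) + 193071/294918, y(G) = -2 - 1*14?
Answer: -10842911475732113579802/74118956032558388715737 - 4063577136574872322952*I*√2/74118956032558388715737 ≈ -0.14629 - 0.077534*I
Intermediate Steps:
y(G) = -16 (y(G) = -2 - 14 = -16)
j = -150399986225/45075365426 (j = -5*(-5808/(-458521) + 193071/294918) = -5*(-5808*(-1/458521) + 193071*(1/294918)) = -5*(5808/458521 + 64357/98306) = -5*30079997245/45075365426 = -150399986225/45075365426 ≈ -3.3366)
O(F) = -2 + √2*√F/2 (O(F) = -2 + √(F + F)/2 = -2 + √(2*F)/2 = -2 + (√2*√F)/2 = -2 + √2*√F/2)
1/(j + O(y(-29))) = 1/(-150399986225/45075365426 + (-2 + √2*√(-16)/2)) = 1/(-150399986225/45075365426 + (-2 + √2*(4*I)/2)) = 1/(-150399986225/45075365426 + (-2 + 2*I*√2)) = 1/(-240550717077/45075365426 + 2*I*√2)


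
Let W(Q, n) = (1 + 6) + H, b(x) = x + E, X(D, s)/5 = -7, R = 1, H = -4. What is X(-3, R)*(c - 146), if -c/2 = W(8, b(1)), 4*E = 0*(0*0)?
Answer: 5320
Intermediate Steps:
X(D, s) = -35 (X(D, s) = 5*(-7) = -35)
E = 0 (E = (0*(0*0))/4 = (0*0)/4 = (¼)*0 = 0)
b(x) = x (b(x) = x + 0 = x)
W(Q, n) = 3 (W(Q, n) = (1 + 6) - 4 = 7 - 4 = 3)
c = -6 (c = -2*3 = -6)
X(-3, R)*(c - 146) = -35*(-6 - 146) = -35*(-152) = 5320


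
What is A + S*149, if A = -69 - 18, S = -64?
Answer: -9623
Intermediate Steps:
A = -87
A + S*149 = -87 - 64*149 = -87 - 9536 = -9623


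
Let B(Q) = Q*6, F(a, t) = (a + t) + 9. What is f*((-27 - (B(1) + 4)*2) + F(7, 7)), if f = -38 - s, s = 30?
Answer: 1632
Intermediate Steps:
F(a, t) = 9 + a + t
B(Q) = 6*Q
f = -68 (f = -38 - 1*30 = -38 - 30 = -68)
f*((-27 - (B(1) + 4)*2) + F(7, 7)) = -68*((-27 - (6*1 + 4)*2) + (9 + 7 + 7)) = -68*((-27 - (6 + 4)*2) + 23) = -68*((-27 - 10*2) + 23) = -68*((-27 - 1*20) + 23) = -68*((-27 - 20) + 23) = -68*(-47 + 23) = -68*(-24) = 1632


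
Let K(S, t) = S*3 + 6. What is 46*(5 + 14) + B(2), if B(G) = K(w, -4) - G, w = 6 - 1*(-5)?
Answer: 911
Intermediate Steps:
w = 11 (w = 6 + 5 = 11)
K(S, t) = 6 + 3*S (K(S, t) = 3*S + 6 = 6 + 3*S)
B(G) = 39 - G (B(G) = (6 + 3*11) - G = (6 + 33) - G = 39 - G)
46*(5 + 14) + B(2) = 46*(5 + 14) + (39 - 1*2) = 46*19 + (39 - 2) = 874 + 37 = 911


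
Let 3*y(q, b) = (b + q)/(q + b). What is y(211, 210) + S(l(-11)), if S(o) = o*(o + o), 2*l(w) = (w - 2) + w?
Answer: 865/3 ≈ 288.33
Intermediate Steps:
l(w) = -1 + w (l(w) = ((w - 2) + w)/2 = ((-2 + w) + w)/2 = (-2 + 2*w)/2 = -1 + w)
y(q, b) = ⅓ (y(q, b) = ((b + q)/(q + b))/3 = ((b + q)/(b + q))/3 = (⅓)*1 = ⅓)
S(o) = 2*o² (S(o) = o*(2*o) = 2*o²)
y(211, 210) + S(l(-11)) = ⅓ + 2*(-1 - 11)² = ⅓ + 2*(-12)² = ⅓ + 2*144 = ⅓ + 288 = 865/3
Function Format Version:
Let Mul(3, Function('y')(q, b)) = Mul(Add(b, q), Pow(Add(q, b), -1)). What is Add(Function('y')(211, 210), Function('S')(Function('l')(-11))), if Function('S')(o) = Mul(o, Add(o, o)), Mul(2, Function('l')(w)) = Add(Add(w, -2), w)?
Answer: Rational(865, 3) ≈ 288.33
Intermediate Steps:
Function('l')(w) = Add(-1, w) (Function('l')(w) = Mul(Rational(1, 2), Add(Add(w, -2), w)) = Mul(Rational(1, 2), Add(Add(-2, w), w)) = Mul(Rational(1, 2), Add(-2, Mul(2, w))) = Add(-1, w))
Function('y')(q, b) = Rational(1, 3) (Function('y')(q, b) = Mul(Rational(1, 3), Mul(Add(b, q), Pow(Add(q, b), -1))) = Mul(Rational(1, 3), Mul(Add(b, q), Pow(Add(b, q), -1))) = Mul(Rational(1, 3), 1) = Rational(1, 3))
Function('S')(o) = Mul(2, Pow(o, 2)) (Function('S')(o) = Mul(o, Mul(2, o)) = Mul(2, Pow(o, 2)))
Add(Function('y')(211, 210), Function('S')(Function('l')(-11))) = Add(Rational(1, 3), Mul(2, Pow(Add(-1, -11), 2))) = Add(Rational(1, 3), Mul(2, Pow(-12, 2))) = Add(Rational(1, 3), Mul(2, 144)) = Add(Rational(1, 3), 288) = Rational(865, 3)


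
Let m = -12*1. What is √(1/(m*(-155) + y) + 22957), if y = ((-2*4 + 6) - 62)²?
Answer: √203593788677/2978 ≈ 151.52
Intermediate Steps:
m = -12
y = 4096 (y = ((-8 + 6) - 62)² = (-2 - 62)² = (-64)² = 4096)
√(1/(m*(-155) + y) + 22957) = √(1/(-12*(-155) + 4096) + 22957) = √(1/(1860 + 4096) + 22957) = √(1/5956 + 22957) = √(136731893/5956) = √203593788677/2978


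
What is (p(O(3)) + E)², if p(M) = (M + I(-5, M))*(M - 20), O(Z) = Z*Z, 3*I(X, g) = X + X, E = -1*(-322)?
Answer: 606841/9 ≈ 67427.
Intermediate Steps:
E = 322
I(X, g) = 2*X/3 (I(X, g) = (X + X)/3 = (2*X)/3 = 2*X/3)
O(Z) = Z²
p(M) = (-20 + M)*(-10/3 + M) (p(M) = (M + (⅔)*(-5))*(M - 20) = (M - 10/3)*(-20 + M) = (-10/3 + M)*(-20 + M) = (-20 + M)*(-10/3 + M))
(p(O(3)) + E)² = ((200/3 + (3²)² - 70/3*3²) + 322)² = ((200/3 + 9² - 70/3*9) + 322)² = ((200/3 + 81 - 210) + 322)² = (-187/3 + 322)² = (779/3)² = 606841/9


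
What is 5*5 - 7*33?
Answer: -206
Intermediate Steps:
5*5 - 7*33 = 25 - 231 = -206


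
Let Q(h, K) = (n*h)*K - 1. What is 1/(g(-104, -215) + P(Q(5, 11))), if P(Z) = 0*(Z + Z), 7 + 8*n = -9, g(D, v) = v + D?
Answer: -1/319 ≈ -0.0031348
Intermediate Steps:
g(D, v) = D + v
n = -2 (n = -7/8 + (1/8)*(-9) = -7/8 - 9/8 = -2)
Q(h, K) = -1 - 2*K*h (Q(h, K) = (-2*h)*K - 1 = -2*K*h - 1 = -1 - 2*K*h)
P(Z) = 0 (P(Z) = 0*(2*Z) = 0)
1/(g(-104, -215) + P(Q(5, 11))) = 1/((-104 - 215) + 0) = 1/(-319 + 0) = 1/(-319) = -1/319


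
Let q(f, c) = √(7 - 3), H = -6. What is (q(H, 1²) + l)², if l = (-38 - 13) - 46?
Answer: 9025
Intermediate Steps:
q(f, c) = 2 (q(f, c) = √4 = 2)
l = -97 (l = -51 - 46 = -97)
(q(H, 1²) + l)² = (2 - 97)² = (-95)² = 9025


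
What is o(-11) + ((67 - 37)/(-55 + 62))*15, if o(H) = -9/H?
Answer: 5013/77 ≈ 65.104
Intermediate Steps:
o(-11) + ((67 - 37)/(-55 + 62))*15 = -9/(-11) + ((67 - 37)/(-55 + 62))*15 = -9*(-1/11) + (30/7)*15 = 9/11 + (30*(⅐))*15 = 9/11 + (30/7)*15 = 9/11 + 450/7 = 5013/77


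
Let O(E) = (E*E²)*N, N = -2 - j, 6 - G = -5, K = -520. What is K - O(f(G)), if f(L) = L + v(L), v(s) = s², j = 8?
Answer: 22999160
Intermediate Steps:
G = 11 (G = 6 - 1*(-5) = 6 + 5 = 11)
N = -10 (N = -2 - 1*8 = -2 - 8 = -10)
f(L) = L + L²
O(E) = -10*E³ (O(E) = (E*E²)*(-10) = E³*(-10) = -10*E³)
K - O(f(G)) = -520 - (-10)*(11*(1 + 11))³ = -520 - (-10)*(11*12)³ = -520 - (-10)*132³ = -520 - (-10)*2299968 = -520 - 1*(-22999680) = -520 + 22999680 = 22999160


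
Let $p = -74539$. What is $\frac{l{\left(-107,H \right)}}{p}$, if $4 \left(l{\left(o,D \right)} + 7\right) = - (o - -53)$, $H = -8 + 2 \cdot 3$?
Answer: $- \frac{13}{149078} \approx -8.7203 \cdot 10^{-5}$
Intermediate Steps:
$H = -2$ ($H = -8 + 6 = -2$)
$l{\left(o,D \right)} = - \frac{81}{4} - \frac{o}{4}$ ($l{\left(o,D \right)} = -7 + \frac{\left(-1\right) \left(o - -53\right)}{4} = -7 + \frac{\left(-1\right) \left(o + 53\right)}{4} = -7 + \frac{\left(-1\right) \left(53 + o\right)}{4} = -7 + \frac{-53 - o}{4} = -7 - \left(\frac{53}{4} + \frac{o}{4}\right) = - \frac{81}{4} - \frac{o}{4}$)
$\frac{l{\left(-107,H \right)}}{p} = \frac{- \frac{81}{4} - - \frac{107}{4}}{-74539} = \left(- \frac{81}{4} + \frac{107}{4}\right) \left(- \frac{1}{74539}\right) = \frac{13}{2} \left(- \frac{1}{74539}\right) = - \frac{13}{149078}$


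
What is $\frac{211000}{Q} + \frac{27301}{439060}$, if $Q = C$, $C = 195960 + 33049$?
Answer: $\frac{98893834709}{100548691540} \approx 0.98354$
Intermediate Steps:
$C = 229009$
$Q = 229009$
$\frac{211000}{Q} + \frac{27301}{439060} = \frac{211000}{229009} + \frac{27301}{439060} = \frac{98893834709}{100548691540}$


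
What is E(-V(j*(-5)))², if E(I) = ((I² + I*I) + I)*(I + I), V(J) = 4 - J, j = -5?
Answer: 1438381476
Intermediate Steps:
E(I) = 2*I*(I + 2*I²) (E(I) = ((I² + I²) + I)*(2*I) = (2*I² + I)*(2*I) = (I + 2*I²)*(2*I) = 2*I*(I + 2*I²))
E(-V(j*(-5)))² = ((-(4 - (-5)*(-5)))²*(2 + 4*(-(4 - (-5)*(-5)))))² = ((-(4 - 1*25))²*(2 + 4*(-(4 - 1*25))))² = ((-(4 - 25))²*(2 + 4*(-(4 - 25))))² = ((-1*(-21))²*(2 + 4*(-1*(-21))))² = (21²*(2 + 4*21))² = (441*(2 + 84))² = (441*86)² = 37926² = 1438381476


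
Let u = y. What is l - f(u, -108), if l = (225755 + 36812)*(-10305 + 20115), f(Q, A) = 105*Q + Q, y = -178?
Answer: 2575801138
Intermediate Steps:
u = -178
f(Q, A) = 106*Q
l = 2575782270 (l = 262567*9810 = 2575782270)
l - f(u, -108) = 2575782270 - 106*(-178) = 2575782270 - 1*(-18868) = 2575782270 + 18868 = 2575801138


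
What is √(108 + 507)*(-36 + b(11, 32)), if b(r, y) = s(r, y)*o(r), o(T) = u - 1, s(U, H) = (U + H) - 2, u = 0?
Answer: -77*√615 ≈ -1909.5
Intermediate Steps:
s(U, H) = -2 + H + U (s(U, H) = (H + U) - 2 = -2 + H + U)
o(T) = -1 (o(T) = 0 - 1 = -1)
b(r, y) = 2 - r - y (b(r, y) = (-2 + y + r)*(-1) = (-2 + r + y)*(-1) = 2 - r - y)
√(108 + 507)*(-36 + b(11, 32)) = √(108 + 507)*(-36 + (2 - 1*11 - 1*32)) = √615*(-36 + (2 - 11 - 32)) = √615*(-36 - 41) = √615*(-77) = -77*√615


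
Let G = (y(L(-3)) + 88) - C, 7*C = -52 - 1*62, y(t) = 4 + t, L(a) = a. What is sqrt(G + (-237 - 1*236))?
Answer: 3*I*sqrt(2002)/7 ≈ 19.176*I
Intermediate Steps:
C = -114/7 (C = (-52 - 1*62)/7 = (-52 - 62)/7 = (1/7)*(-114) = -114/7 ≈ -16.286)
G = 737/7 (G = ((4 - 3) + 88) - 1*(-114/7) = (1 + 88) + 114/7 = 89 + 114/7 = 737/7 ≈ 105.29)
sqrt(G + (-237 - 1*236)) = sqrt(737/7 + (-237 - 1*236)) = sqrt(737/7 + (-237 - 236)) = sqrt(737/7 - 473) = sqrt(-2574/7) = 3*I*sqrt(2002)/7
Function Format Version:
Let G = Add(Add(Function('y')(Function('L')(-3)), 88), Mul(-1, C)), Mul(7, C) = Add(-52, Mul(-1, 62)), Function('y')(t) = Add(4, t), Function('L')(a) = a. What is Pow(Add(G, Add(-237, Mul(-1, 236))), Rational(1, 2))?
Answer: Mul(Rational(3, 7), I, Pow(2002, Rational(1, 2))) ≈ Mul(19.176, I)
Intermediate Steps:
C = Rational(-114, 7) (C = Mul(Rational(1, 7), Add(-52, Mul(-1, 62))) = Mul(Rational(1, 7), Add(-52, -62)) = Mul(Rational(1, 7), -114) = Rational(-114, 7) ≈ -16.286)
G = Rational(737, 7) (G = Add(Add(Add(4, -3), 88), Mul(-1, Rational(-114, 7))) = Add(Add(1, 88), Rational(114, 7)) = Add(89, Rational(114, 7)) = Rational(737, 7) ≈ 105.29)
Pow(Add(G, Add(-237, Mul(-1, 236))), Rational(1, 2)) = Pow(Add(Rational(737, 7), Add(-237, Mul(-1, 236))), Rational(1, 2)) = Pow(Add(Rational(737, 7), Add(-237, -236)), Rational(1, 2)) = Pow(Add(Rational(737, 7), -473), Rational(1, 2)) = Pow(Rational(-2574, 7), Rational(1, 2)) = Mul(Rational(3, 7), I, Pow(2002, Rational(1, 2)))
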